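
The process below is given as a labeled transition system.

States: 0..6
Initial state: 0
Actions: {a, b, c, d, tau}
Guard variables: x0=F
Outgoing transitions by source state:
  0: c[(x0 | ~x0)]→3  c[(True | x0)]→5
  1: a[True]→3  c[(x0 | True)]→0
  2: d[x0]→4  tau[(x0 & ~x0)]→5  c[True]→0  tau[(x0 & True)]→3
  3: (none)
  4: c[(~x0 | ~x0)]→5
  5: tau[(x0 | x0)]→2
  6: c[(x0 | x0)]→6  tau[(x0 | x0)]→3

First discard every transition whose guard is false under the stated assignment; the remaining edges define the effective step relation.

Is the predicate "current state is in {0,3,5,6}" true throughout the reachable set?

Safe = {0,3,5,6}
R = {0,3,5}
  0: ok
  3: ok
  5: ok

Answer: INVARIANT HOLDS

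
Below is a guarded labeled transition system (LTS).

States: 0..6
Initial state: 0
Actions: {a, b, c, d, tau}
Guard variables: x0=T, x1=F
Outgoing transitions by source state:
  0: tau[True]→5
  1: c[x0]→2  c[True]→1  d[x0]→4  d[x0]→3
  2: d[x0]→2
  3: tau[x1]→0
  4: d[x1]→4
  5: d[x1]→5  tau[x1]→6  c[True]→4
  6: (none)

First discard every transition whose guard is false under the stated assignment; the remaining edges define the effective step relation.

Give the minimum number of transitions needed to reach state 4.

Breadth-first toward 4:
  L0 = {0}
  L1 = {5}
  L2 = {4}
first hit 4 at d=2 via tau·c

Answer: 2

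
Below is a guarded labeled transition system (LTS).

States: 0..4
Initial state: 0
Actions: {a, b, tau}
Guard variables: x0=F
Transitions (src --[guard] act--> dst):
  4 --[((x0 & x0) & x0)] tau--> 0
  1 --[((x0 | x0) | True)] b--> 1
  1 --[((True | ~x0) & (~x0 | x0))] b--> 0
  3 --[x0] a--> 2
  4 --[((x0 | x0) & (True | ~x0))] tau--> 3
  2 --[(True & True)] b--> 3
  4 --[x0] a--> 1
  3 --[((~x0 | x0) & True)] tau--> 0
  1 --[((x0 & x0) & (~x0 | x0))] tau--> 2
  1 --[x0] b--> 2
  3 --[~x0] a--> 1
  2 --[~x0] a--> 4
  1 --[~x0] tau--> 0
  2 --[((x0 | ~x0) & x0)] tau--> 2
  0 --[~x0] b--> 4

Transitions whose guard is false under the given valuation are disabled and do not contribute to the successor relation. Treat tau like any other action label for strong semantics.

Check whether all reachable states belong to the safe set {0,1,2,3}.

Answer: INVARIANT VIOLATED at state 4

Analysis:
Inv-set: {0,1,2,3}
Reachable = {0,4}
  0: ✓
  4: outside
reach 4 via b — violates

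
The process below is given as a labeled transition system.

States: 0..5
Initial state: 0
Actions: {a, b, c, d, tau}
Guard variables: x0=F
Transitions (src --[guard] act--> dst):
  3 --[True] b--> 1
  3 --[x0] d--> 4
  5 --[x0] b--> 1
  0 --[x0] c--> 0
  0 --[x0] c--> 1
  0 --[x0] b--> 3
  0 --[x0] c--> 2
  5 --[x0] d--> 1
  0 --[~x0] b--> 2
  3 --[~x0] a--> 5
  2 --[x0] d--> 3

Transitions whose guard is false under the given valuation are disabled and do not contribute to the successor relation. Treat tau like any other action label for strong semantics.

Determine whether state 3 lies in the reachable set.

After dropping false guards: 3 live edges.
L0 = {0}
L1 = {2}  now seen {0,2}
R = {0,2}

Answer: UNREACHABLE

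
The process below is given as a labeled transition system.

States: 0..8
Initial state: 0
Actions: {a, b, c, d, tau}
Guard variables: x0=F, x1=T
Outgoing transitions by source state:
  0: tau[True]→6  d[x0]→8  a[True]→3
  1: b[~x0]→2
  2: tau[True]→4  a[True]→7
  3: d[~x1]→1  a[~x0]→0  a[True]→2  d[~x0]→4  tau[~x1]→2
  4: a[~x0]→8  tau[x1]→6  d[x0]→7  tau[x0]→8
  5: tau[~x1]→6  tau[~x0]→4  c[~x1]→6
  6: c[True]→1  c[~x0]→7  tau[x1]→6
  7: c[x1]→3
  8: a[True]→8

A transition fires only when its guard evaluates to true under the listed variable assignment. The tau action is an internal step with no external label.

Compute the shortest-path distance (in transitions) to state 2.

BFS to 2:
  Layer 0: {0}
  Layer 1: {3,6}
  Layer 2: {1,2,4,7}
2 enters at depth 2; path a·a

Answer: 2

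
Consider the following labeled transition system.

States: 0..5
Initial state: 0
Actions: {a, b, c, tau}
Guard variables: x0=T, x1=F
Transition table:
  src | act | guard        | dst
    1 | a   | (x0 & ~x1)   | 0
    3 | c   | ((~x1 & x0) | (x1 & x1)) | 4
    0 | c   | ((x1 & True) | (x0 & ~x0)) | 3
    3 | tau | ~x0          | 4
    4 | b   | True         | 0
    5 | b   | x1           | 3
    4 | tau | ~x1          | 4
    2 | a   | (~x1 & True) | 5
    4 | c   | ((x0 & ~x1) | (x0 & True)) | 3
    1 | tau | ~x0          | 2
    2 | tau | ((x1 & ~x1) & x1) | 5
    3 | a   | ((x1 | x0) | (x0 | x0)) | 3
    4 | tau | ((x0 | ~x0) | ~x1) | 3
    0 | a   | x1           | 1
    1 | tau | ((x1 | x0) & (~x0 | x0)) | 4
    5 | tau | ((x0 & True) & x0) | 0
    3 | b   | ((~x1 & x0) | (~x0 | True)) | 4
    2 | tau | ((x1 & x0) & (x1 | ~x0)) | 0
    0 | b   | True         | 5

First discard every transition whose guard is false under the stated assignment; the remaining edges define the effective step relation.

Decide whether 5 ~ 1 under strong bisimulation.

Bisimulation quotient by refinement:
  round 0: {{0,1,2,3,4,5}}
  round 1: {{0},{1},{2},{3},{4},{5}}
stable after 2 split(s): 6 block(s)
5∈{5}, 1∈{1}

Answer: NOT BISIMILAR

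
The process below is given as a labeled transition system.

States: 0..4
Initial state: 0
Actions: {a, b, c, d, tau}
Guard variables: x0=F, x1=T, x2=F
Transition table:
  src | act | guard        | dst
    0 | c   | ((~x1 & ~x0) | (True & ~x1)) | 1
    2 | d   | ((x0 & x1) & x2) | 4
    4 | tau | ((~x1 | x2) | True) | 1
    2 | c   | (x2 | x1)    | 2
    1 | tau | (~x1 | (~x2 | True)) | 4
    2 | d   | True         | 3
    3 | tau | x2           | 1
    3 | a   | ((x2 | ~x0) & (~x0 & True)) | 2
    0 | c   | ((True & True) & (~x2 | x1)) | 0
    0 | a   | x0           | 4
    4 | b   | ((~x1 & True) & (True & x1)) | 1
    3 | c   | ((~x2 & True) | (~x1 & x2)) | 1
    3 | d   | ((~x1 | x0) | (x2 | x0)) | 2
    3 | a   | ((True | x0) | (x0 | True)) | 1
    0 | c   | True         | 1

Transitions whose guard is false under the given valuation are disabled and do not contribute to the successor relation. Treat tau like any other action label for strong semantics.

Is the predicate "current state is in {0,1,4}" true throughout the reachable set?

Inv-set: {0,1,4}
Reachable = {0,1,4}
  0: safe
  1: safe
  4: safe

Answer: INVARIANT HOLDS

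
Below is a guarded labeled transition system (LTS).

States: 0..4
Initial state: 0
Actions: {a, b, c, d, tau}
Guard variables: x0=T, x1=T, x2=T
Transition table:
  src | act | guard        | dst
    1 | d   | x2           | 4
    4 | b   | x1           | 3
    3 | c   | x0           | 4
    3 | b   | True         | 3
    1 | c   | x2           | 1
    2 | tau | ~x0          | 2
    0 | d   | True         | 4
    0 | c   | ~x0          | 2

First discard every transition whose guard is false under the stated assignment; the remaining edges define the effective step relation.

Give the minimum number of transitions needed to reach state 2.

BFS to 2:
  L0 = {0}
  L1 = {4}
  L2 = {3}
2 never appears.

Answer: UNREACHABLE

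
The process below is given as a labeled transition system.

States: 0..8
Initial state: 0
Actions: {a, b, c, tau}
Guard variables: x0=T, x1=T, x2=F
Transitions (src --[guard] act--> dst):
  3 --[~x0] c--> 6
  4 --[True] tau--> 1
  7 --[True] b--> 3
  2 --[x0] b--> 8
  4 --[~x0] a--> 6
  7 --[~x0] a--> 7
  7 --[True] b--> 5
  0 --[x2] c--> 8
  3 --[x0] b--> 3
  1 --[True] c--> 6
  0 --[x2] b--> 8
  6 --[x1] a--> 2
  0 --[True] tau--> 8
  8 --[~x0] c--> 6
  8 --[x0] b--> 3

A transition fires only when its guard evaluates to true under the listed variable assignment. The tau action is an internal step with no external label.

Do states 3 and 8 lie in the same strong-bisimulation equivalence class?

Answer: BISIMILAR

Trace:
Refine partition for ~:
  P[0] = {{0,1,2,3,4,5,6,7,8}}
  P[1] = {{0,4},{1},{2,3,7,8},{5},{6}}
  P[2] = {{0},{1},{2,3,8},{4},{5},{6},{7}}
stable after 3 split(s): 7 block(s)
class of 3: {2,3,8}; class of 8: {2,3,8}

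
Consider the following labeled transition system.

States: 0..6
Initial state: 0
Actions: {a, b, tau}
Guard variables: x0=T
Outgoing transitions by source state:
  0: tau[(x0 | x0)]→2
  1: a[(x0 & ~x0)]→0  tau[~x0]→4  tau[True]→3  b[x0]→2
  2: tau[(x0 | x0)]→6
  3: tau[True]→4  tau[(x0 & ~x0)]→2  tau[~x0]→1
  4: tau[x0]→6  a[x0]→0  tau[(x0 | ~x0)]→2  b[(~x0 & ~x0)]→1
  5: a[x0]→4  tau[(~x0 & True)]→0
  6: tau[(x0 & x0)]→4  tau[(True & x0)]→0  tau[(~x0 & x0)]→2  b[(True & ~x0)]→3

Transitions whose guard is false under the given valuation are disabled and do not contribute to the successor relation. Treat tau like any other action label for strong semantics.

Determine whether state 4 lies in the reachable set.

Answer: REACHABLE

Trace:
After dropping false guards: 11 live edges.
depth 0: {0}
depth 1: {2}  now seen {0,2}
depth 2: {6}  now seen {0,2,6}
depth 3: {4}  now seen {0,2,4,6}
R = {0,2,4,6}
witness 4: tau·tau·tau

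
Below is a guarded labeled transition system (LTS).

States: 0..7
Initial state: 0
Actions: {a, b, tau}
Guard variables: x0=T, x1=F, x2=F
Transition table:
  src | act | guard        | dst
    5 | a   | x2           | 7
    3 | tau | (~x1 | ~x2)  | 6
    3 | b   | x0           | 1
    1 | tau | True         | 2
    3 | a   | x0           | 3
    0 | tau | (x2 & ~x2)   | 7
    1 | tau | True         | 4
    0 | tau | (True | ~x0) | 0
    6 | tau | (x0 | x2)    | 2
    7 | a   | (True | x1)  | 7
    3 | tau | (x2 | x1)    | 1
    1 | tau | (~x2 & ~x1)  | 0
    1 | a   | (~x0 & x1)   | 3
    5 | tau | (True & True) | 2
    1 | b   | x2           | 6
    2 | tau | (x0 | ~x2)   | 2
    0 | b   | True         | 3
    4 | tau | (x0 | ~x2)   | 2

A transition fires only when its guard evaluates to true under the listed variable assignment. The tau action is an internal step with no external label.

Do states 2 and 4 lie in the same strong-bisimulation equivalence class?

Answer: BISIMILAR

Trace:
Bisimulation quotient by refinement:
  π0 = {{0,1,2,3,4,5,6,7}}
  π1 = {{0},{1,2,4,5,6},{3},{7}}
  π2 = {{0},{1},{2,4,5,6},{3},{7}}
stable after 3 split(s): 5 block(s)
class of 2: {2,4,5,6}; class of 4: {2,4,5,6}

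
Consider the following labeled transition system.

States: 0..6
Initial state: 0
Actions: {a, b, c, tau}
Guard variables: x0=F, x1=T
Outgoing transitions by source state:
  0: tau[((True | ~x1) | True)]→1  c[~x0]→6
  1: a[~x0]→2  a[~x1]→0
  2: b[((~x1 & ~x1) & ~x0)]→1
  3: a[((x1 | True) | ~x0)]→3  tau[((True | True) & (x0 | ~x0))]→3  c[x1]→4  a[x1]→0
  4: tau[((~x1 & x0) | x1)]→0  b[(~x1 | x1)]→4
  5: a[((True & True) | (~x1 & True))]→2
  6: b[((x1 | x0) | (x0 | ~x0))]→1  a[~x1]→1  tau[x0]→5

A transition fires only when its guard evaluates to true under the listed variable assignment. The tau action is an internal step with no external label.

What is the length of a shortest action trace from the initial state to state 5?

Breadth-first toward 5:
  depth 0: {0}
  depth 1: {1,6}
  depth 2: {2}
5 never appears.

Answer: UNREACHABLE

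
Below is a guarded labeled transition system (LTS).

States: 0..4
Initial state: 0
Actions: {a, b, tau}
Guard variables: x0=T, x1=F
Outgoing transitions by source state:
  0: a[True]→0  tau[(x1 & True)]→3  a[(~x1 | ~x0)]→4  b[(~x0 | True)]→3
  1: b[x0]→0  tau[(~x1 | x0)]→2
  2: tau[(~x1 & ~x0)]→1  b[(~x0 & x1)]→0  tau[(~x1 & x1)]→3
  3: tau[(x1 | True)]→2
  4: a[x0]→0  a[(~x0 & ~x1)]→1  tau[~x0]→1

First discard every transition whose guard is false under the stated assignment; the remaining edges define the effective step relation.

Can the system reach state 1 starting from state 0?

Answer: UNREACHABLE

Trace:
Guard filter leaves 7 enabled edge(s).
L0 = {0}
L1 = {3,4}  cumulative {0,3,4}
L2 = {2}  cumulative {0,2,3,4}
Reach set: {0,2,3,4}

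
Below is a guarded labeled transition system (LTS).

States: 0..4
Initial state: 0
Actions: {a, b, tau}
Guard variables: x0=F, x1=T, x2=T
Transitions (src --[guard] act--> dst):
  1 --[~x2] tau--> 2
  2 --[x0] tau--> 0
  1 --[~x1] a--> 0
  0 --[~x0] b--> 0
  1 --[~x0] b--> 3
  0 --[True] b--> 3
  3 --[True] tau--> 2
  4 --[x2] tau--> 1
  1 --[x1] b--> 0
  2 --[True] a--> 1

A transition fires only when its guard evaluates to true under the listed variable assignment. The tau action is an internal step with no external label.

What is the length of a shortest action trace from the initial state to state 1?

BFS to 1:
  depth 0: {0}
  depth 1: {3}
  depth 2: {2}
  depth 3: {1}
first hit 1 at d=3 via b·tau·a

Answer: 3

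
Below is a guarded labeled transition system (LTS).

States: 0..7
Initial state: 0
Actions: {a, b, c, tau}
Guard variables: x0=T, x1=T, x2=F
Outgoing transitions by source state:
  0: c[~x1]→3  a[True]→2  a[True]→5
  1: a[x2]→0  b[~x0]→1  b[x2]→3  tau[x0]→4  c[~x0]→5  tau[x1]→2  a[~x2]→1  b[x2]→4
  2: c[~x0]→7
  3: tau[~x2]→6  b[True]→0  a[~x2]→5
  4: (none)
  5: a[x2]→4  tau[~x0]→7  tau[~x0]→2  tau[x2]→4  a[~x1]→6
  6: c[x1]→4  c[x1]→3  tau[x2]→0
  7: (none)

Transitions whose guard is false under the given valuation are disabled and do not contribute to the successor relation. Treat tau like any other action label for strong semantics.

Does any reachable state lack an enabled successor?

Answer: DEADLOCK at state 2

Trace:
Reach set: {0,2,5}
  0: a→2  a→5  [2 exit(s)]
  2: ∅  [no exit]
  5: ∅  [no exit]
trace reaching 2: a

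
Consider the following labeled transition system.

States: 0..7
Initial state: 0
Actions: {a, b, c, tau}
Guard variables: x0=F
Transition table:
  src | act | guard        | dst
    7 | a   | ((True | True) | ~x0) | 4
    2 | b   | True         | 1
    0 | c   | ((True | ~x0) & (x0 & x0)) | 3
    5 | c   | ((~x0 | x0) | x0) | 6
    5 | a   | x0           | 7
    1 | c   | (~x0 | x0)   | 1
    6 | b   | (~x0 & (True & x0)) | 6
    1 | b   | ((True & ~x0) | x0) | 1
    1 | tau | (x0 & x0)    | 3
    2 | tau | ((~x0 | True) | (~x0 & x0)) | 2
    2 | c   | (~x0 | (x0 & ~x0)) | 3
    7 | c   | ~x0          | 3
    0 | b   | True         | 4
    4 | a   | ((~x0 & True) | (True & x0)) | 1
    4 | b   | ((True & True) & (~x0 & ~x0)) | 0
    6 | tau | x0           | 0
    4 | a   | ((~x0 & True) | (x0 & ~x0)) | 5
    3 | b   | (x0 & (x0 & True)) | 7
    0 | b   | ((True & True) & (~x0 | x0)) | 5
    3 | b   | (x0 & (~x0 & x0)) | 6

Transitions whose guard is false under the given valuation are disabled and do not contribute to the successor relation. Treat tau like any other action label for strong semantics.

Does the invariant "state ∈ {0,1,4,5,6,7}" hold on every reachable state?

Answer: INVARIANT HOLDS

Working:
Inv-set: {0,1,4,5,6,7}
R = {0,1,4,5,6}
  0: safe
  1: safe
  4: safe
  5: safe
  6: safe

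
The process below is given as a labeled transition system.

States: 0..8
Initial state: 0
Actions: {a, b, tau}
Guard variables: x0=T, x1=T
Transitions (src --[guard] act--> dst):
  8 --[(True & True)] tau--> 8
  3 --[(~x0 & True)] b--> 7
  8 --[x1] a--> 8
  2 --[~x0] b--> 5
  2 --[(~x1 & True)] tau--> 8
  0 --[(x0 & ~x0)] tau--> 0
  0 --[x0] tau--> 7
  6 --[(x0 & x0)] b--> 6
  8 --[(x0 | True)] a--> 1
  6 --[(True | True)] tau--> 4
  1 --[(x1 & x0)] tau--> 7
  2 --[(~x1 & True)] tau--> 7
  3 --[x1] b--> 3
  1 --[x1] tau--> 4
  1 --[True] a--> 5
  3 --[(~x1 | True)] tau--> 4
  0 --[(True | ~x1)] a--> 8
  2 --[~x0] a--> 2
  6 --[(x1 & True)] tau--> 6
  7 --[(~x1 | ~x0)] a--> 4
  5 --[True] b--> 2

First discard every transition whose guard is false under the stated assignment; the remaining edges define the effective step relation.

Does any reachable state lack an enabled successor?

Reach set: {0,1,2,4,5,7,8}
  0: a→8  tau→7  [2 out]
  1: a→5  tau→4  tau→7  [3 out]
  2: ∅  [STUCK]
  4: ∅  [STUCK]
  5: b→2  [1 out]
  7: ∅  [STUCK]
  8: a→1  a→8  tau→8  [3 out]
Path to 2: a·a·a·b

Answer: DEADLOCK at state 2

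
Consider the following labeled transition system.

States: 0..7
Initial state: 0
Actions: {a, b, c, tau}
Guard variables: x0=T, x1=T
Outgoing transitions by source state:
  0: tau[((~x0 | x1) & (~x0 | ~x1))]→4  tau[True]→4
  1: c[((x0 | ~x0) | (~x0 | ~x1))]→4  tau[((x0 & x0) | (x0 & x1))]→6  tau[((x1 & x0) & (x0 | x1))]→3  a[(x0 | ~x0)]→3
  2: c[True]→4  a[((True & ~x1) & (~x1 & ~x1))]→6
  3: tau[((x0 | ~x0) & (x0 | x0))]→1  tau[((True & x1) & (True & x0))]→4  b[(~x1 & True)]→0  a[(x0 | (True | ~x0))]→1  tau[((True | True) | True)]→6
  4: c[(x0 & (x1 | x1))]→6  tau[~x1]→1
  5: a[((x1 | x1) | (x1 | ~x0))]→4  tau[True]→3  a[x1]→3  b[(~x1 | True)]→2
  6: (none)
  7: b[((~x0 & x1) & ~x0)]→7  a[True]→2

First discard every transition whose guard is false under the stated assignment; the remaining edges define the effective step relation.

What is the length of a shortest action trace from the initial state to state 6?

Answer: 2

Working:
Layered search for 6:
  L0 = {0}
  L1 = {4}
  L2 = {6}
6 enters at depth 2; path tau·c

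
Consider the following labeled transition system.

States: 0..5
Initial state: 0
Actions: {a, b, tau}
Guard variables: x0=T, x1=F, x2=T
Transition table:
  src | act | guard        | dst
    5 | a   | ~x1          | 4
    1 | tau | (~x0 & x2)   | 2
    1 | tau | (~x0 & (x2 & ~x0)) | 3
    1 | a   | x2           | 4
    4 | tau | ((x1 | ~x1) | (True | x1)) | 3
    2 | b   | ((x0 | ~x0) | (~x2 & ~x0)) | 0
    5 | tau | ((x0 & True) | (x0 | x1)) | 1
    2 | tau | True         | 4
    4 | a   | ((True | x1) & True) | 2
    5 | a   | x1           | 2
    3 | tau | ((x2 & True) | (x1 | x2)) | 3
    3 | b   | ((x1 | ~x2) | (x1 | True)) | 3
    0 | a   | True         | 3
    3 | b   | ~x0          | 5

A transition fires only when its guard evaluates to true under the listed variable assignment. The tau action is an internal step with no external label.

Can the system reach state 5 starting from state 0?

After dropping false guards: 10 live edges.
depth 0: {0}
depth 1: {3}  total {0,3}
R = {0,3}

Answer: UNREACHABLE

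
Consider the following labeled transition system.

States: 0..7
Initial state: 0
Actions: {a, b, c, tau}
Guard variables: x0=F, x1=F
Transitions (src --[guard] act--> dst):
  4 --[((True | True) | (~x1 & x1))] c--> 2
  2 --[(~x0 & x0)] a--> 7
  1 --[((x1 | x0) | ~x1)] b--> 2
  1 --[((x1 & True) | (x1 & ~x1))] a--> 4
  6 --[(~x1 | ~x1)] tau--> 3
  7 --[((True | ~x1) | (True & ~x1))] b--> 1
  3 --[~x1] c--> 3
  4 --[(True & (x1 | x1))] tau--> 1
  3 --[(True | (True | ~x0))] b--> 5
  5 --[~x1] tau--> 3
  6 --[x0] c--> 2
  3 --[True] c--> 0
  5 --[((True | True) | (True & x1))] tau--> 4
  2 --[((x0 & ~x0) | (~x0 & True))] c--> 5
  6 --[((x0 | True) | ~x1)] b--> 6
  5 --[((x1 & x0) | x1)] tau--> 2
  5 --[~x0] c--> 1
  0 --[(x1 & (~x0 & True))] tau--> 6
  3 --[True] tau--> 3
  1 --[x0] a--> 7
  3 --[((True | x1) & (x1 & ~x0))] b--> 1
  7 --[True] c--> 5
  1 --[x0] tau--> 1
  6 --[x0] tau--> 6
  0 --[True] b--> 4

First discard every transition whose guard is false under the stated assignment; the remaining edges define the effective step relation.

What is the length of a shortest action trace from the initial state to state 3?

Answer: 4

Working:
Layered search for 3:
  L0 = {0}
  L1 = {4}
  L2 = {2}
  L3 = {5}
  L4 = {1,3}
depth(3)=4, e.g. b·c·c·tau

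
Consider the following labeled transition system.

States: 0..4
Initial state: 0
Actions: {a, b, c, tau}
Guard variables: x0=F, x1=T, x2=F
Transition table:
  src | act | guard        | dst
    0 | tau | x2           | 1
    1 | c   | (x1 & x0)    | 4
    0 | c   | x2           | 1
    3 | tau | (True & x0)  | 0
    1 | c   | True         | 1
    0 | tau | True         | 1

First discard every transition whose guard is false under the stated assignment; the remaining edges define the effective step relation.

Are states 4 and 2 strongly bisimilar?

Compute ~ classes (split until stable):
  round 0: {{0,1,2,3,4}}
  round 1: {{0},{1},{2,3,4}}
3 equivalence class(es) (converged in 2)
[4]={2,3,4}  [2]={2,3,4}

Answer: BISIMILAR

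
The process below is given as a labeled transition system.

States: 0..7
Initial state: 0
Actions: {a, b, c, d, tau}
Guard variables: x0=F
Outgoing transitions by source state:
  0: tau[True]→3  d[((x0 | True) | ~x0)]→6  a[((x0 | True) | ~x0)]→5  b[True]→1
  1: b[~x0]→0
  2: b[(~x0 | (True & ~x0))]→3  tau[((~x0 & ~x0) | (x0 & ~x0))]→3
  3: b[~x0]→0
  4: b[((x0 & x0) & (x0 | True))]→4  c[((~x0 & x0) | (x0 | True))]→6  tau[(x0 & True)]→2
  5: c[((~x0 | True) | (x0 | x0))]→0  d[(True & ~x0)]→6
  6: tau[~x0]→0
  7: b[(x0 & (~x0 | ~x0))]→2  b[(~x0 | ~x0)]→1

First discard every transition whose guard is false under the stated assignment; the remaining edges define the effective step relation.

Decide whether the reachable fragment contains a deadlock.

Answer: DEADLOCK-FREE

Working:
Reachable = {0,1,3,5,6}
  0: a→5  b→1  d→6  tau→3  [4 out]
  1: b→0  [1 out]
  3: b→0  [1 out]
  5: c→0  d→6  [2 out]
  6: tau→0  [1 out]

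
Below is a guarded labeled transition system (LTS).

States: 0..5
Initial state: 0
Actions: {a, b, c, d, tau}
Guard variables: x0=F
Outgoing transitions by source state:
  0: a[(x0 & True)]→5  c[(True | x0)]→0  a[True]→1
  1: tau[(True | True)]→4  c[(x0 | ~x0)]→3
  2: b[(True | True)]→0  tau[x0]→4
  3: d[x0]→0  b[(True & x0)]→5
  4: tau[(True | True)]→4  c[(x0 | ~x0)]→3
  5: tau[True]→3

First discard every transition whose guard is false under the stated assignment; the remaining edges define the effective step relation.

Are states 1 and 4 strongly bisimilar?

Refine partition for ~:
  P[0] = {{0,1,2,3,4,5}}
  P[1] = {{0},{1,4},{2},{3},{5}}
Fixed point at round 2; 5 class(es).
1∈{1,4}, 4∈{1,4}

Answer: BISIMILAR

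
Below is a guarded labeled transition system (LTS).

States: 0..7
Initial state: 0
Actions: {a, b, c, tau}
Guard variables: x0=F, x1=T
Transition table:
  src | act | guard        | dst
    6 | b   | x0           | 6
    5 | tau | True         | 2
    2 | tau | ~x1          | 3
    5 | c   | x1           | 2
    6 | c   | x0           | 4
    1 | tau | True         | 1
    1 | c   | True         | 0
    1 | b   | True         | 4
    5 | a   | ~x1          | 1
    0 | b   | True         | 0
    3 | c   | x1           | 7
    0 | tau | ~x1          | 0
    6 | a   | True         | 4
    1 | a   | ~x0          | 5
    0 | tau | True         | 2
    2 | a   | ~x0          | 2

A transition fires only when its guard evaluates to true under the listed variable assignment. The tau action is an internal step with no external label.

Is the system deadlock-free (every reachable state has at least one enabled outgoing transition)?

R = {0,2}
  0: b→0  tau→2  [deg 2]
  2: a→2  [deg 1]

Answer: DEADLOCK-FREE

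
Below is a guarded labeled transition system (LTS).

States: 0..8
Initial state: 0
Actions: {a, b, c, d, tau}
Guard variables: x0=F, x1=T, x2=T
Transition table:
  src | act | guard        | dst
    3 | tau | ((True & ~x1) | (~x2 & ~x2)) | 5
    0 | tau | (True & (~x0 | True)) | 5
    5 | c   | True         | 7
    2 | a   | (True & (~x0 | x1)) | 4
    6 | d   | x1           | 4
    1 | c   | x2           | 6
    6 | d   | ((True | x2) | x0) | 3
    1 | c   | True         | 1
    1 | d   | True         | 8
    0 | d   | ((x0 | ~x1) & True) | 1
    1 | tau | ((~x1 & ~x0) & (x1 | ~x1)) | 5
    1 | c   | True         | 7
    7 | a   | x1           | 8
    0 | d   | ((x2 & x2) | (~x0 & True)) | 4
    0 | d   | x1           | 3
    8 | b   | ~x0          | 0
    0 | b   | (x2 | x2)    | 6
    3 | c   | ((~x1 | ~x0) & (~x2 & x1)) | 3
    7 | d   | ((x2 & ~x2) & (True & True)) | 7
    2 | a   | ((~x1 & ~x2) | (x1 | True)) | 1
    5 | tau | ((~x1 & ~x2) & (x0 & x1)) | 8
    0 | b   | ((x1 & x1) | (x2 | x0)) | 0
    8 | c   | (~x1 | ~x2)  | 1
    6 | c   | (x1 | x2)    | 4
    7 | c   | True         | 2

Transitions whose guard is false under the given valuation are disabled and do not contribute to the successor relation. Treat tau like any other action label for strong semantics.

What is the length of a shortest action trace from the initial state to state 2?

Answer: 3

Analysis:
Breadth-first toward 2:
  Layer 0: {0}
  Layer 1: {3,4,5,6}
  Layer 2: {7}
  Layer 3: {2,8}
first hit 2 at d=3 via tau·c·c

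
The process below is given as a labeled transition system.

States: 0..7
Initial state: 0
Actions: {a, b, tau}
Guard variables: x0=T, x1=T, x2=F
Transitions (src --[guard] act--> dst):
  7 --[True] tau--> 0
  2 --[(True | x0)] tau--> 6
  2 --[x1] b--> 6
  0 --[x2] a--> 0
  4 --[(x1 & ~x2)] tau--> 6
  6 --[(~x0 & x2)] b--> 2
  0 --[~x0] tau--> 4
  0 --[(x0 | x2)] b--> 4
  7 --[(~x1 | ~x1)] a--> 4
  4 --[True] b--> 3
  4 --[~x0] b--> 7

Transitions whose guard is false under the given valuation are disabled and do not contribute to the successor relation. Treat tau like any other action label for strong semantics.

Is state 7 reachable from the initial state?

6 transition(s) survive guard evaluation.
depth 0: {0}
depth 1: {4}  total {0,4}
depth 2: {3,6}  total {0,3,4,6}
R = {0,3,4,6}

Answer: UNREACHABLE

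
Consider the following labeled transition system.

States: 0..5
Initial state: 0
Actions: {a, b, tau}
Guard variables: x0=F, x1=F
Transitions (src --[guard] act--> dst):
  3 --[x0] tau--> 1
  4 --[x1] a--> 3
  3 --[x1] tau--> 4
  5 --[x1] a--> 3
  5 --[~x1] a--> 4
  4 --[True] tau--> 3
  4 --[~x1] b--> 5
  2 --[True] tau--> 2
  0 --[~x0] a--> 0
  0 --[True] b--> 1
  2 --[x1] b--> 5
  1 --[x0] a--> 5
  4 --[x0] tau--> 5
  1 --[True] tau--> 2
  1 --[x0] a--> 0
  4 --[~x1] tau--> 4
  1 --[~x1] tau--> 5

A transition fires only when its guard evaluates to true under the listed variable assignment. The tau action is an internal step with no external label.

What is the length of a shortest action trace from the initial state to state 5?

BFS to 5:
  Layer 0: {0}
  Layer 1: {1}
  Layer 2: {2,5}
depth(5)=2, e.g. b·tau

Answer: 2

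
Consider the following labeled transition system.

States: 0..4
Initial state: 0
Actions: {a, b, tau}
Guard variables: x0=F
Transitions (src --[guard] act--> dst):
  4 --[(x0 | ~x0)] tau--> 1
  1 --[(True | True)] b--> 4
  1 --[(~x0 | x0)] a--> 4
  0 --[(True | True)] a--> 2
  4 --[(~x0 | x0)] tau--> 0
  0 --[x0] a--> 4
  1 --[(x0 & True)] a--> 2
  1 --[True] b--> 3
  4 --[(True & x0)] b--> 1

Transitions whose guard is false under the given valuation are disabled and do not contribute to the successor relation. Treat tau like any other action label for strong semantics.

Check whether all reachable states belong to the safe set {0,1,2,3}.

Safe = {0,1,2,3}
R = {0,2}
  0: ✓
  2: ✓

Answer: INVARIANT HOLDS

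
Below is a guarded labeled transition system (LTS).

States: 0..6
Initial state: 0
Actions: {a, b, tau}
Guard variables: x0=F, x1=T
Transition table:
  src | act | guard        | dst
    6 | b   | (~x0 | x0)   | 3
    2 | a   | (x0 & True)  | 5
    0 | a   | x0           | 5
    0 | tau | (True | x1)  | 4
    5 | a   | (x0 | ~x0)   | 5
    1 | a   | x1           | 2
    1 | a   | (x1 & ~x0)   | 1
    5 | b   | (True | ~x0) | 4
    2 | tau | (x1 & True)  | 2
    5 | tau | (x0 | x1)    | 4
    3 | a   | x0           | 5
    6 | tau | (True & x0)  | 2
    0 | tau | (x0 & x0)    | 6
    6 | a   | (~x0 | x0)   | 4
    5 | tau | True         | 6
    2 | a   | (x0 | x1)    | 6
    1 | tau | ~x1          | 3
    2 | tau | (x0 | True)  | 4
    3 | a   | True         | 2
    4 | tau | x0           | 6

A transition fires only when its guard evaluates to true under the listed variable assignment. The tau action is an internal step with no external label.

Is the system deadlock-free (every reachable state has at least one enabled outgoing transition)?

Reach set: {0,4}
  0: tau→4  [deg 1]
  4: ∅  [STUCK]
trace reaching 4: tau

Answer: DEADLOCK at state 4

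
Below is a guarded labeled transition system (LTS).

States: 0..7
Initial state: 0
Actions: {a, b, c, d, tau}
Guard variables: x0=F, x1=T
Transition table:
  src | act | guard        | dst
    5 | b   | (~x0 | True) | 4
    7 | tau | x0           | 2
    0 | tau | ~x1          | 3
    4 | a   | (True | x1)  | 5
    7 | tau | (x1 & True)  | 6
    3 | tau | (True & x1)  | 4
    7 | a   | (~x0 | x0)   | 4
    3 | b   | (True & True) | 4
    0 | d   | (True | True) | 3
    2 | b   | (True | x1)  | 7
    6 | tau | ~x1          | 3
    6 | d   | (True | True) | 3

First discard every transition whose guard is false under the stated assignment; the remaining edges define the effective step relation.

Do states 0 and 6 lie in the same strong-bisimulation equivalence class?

Answer: BISIMILAR

Analysis:
Compute ~ classes (split until stable):
  round 0: {{0,1,2,3,4,5,6,7}}
  round 1: {{0,6},{1},{2,5},{3},{4},{7}}
  round 2: {{0,6},{1},{2},{3},{4},{5},{7}}
7 equivalence class(es) (converged in 3)
class of 0: {0,6}; class of 6: {0,6}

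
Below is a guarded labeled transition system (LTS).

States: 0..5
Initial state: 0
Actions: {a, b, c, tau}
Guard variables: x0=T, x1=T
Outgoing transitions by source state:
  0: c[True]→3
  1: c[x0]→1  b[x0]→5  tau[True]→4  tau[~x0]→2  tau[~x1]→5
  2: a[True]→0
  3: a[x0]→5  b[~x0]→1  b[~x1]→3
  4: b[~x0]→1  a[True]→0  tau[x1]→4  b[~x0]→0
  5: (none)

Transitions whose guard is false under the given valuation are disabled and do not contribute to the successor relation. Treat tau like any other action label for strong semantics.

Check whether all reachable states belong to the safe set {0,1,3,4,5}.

Allowed set {0,1,3,4,5}
Reachable = {0,3,5}
  0: ok
  3: ok
  5: ok

Answer: INVARIANT HOLDS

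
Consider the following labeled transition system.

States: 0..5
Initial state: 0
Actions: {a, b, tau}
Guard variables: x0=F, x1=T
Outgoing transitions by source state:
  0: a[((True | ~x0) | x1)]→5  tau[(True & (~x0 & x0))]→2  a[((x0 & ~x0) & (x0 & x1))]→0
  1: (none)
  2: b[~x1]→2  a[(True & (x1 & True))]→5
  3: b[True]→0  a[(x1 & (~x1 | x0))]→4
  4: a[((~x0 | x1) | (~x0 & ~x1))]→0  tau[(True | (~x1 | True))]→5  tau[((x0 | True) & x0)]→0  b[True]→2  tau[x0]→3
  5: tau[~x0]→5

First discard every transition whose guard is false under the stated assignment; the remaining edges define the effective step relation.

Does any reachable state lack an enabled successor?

Answer: DEADLOCK-FREE

Trace:
Reach set: {0,5}
  0: a→5  [deg 1]
  5: tau→5  [deg 1]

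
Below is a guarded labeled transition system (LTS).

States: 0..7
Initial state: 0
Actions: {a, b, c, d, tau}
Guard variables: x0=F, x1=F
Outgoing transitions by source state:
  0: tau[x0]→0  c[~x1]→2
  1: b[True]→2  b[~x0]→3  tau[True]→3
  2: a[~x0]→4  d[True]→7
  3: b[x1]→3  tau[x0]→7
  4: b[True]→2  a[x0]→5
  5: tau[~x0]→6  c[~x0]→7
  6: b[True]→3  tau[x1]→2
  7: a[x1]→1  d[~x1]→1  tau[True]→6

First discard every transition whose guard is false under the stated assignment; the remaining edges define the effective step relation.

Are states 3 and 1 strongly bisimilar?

Answer: NOT BISIMILAR

Trace:
Compute ~ classes (split until stable):
  P[0] = {{0,1,2,3,4,5,6,7}}
  P[1] = {{0},{1},{2},{3},{4,6},{5},{7}}
  P[2] = {{0},{1},{2},{3},{4},{5},{6},{7}}
stable after 3 split(s): 8 block(s)
[3]={3}  [1]={1}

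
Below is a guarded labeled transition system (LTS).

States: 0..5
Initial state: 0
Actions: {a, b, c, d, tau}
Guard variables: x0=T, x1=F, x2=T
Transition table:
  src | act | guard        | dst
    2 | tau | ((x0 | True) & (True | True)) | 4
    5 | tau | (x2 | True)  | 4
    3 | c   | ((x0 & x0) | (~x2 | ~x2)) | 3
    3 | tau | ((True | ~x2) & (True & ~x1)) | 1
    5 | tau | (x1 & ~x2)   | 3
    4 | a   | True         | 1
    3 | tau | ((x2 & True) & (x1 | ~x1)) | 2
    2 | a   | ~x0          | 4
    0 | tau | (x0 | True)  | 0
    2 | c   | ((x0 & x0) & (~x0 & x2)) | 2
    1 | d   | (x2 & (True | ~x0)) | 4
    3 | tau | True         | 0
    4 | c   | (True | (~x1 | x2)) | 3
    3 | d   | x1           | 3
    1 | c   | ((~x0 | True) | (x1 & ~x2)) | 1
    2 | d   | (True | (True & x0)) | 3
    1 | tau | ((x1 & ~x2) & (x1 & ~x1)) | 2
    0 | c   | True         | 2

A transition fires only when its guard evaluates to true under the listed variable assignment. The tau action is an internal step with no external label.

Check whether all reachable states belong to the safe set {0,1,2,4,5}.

Inv-set: {0,1,2,4,5}
R = {0,1,2,3,4}
  0: safe
  1: safe
  2: safe
  3: ✗ unsafe
  4: safe
witness against invariant: c·d → 3

Answer: INVARIANT VIOLATED at state 3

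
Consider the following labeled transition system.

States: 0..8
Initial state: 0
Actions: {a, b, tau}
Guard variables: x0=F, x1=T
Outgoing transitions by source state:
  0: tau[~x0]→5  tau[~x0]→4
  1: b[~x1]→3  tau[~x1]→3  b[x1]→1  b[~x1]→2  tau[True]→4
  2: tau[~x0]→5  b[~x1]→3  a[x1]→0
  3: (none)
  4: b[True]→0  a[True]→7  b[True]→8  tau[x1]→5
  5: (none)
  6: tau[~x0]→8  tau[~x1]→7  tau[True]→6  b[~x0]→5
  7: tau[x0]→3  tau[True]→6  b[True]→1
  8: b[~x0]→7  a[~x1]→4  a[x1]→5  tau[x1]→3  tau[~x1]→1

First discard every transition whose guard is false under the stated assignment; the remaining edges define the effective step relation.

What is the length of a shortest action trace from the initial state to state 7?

Answer: 2

Analysis:
BFS to 7:
  Layer 0: {0}
  Layer 1: {4,5}
  Layer 2: {7,8}
7 enters at depth 2; path tau·a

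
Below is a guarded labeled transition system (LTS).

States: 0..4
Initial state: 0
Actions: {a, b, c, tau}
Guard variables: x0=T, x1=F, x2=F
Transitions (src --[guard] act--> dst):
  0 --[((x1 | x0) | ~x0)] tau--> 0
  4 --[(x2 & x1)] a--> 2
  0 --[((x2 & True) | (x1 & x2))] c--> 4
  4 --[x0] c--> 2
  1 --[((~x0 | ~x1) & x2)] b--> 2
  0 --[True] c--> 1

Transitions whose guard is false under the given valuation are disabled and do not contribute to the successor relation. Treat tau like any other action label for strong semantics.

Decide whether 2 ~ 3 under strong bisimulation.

Answer: BISIMILAR

Working:
Compute ~ classes (split until stable):
  round 0: {{0,1,2,3,4}}
  round 1: {{0},{1,2,3},{4}}
stable after 2 split(s): 3 block(s)
[2]={1,2,3}  [3]={1,2,3}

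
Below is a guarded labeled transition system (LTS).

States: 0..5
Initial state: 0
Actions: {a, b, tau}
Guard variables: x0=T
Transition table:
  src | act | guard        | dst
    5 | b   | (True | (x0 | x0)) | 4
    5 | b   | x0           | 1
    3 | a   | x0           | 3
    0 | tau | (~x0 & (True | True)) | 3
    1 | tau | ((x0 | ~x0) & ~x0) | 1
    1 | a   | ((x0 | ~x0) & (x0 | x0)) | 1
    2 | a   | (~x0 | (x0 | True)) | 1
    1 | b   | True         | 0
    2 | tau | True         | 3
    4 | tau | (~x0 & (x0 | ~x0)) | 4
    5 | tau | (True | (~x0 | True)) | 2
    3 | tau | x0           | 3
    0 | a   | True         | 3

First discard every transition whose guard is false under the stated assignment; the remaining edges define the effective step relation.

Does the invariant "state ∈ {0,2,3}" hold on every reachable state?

Answer: INVARIANT HOLDS

Trace:
Inv-set: {0,2,3}
Reach set: {0,3}
  0: ok
  3: ok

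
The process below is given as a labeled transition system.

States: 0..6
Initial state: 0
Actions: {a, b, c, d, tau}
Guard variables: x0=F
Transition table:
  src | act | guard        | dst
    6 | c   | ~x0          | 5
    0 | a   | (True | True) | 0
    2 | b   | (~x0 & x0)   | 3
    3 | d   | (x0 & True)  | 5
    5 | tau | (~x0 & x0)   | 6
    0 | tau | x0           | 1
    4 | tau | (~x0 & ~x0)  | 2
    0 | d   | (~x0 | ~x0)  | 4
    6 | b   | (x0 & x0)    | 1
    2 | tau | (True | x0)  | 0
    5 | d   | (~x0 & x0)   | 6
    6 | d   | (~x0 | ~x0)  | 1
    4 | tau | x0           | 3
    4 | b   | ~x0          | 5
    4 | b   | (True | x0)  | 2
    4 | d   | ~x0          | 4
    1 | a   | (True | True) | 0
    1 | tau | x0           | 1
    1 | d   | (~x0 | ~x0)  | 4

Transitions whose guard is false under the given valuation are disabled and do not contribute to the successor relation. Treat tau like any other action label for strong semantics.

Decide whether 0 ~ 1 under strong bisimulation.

Answer: BISIMILAR

Analysis:
Compute ~ classes (split until stable):
  P[0] = {{0,1,2,3,4,5,6}}
  P[1] = {{0,1},{2},{3,5},{4},{6}}
Fixed point at round 2; 5 class(es).
class of 0: {0,1}; class of 1: {0,1}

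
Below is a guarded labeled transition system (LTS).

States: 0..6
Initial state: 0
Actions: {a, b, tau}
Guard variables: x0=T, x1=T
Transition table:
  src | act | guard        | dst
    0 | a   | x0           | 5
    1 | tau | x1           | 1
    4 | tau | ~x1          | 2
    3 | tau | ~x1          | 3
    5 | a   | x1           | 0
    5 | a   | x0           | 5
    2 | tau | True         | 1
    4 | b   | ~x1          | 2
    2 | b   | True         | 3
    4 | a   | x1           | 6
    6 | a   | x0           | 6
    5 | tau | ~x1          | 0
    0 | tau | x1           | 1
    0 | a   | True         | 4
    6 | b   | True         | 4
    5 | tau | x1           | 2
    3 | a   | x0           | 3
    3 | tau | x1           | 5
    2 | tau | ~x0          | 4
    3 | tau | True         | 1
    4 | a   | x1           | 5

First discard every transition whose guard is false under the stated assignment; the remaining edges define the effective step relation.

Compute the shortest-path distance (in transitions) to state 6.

Answer: 2

Trace:
Layered search for 6:
  L0 = {0}
  L1 = {1,4,5}
  L2 = {2,6}
depth(6)=2, e.g. a·a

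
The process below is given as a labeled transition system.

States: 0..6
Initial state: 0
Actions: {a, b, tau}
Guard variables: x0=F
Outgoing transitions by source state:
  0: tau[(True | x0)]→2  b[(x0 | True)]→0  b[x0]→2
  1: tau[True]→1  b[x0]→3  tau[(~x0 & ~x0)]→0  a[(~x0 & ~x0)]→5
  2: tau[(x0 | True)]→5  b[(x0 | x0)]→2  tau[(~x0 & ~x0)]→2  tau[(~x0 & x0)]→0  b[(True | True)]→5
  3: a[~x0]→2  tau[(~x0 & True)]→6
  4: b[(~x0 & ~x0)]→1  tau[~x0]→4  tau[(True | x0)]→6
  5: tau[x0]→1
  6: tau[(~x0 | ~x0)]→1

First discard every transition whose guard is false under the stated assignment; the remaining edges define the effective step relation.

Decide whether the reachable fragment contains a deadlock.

Reachable = {0,2,5}
  0: b→0  tau→2  [deg 2]
  2: b→5  tau→2  tau→5  [deg 3]
  5: ∅  [deadlock]
witness 5: tau·tau

Answer: DEADLOCK at state 5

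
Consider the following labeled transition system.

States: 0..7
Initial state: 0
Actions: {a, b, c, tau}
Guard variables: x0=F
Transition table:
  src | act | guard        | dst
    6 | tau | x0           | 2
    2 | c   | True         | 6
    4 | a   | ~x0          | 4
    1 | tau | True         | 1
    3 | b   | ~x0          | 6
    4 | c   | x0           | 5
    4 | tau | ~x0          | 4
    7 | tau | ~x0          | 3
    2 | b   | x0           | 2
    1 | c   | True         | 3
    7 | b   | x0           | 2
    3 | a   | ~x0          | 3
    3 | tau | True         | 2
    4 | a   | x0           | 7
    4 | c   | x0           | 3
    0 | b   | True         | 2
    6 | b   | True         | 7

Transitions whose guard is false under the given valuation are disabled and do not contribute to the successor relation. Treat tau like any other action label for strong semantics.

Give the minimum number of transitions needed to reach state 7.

Answer: 3

Analysis:
Layered search for 7:
  depth 0: {0}
  depth 1: {2}
  depth 2: {6}
  depth 3: {7}
7 enters at depth 3; path b·c·b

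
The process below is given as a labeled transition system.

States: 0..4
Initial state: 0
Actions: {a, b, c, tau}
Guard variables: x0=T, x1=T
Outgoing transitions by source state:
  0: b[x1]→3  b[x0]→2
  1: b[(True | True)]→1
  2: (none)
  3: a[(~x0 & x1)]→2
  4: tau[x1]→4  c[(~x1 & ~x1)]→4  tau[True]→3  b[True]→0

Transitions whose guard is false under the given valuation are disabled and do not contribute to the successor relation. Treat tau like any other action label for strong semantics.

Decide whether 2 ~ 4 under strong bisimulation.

Answer: NOT BISIMILAR

Trace:
Refine partition for ~:
  P[0] = {{0,1,2,3,4}}
  P[1] = {{0,1},{2,3},{4}}
  P[2] = {{0},{1},{2,3},{4}}
Fixed point at round 3; 4 class(es).
class of 2: {2,3}; class of 4: {4}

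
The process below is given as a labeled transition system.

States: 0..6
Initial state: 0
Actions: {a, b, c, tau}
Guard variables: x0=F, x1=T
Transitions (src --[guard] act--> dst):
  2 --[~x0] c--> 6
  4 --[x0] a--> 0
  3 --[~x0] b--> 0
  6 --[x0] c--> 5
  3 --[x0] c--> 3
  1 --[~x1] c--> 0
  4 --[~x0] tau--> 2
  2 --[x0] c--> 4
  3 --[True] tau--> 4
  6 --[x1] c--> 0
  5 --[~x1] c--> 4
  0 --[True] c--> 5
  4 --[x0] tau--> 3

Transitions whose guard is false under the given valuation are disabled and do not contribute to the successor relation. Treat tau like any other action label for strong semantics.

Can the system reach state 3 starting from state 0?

Answer: UNREACHABLE

Working:
Guard filter leaves 6 enabled edge(s).
depth 0: {0}
depth 1: {5}  now seen {0,5}
R = {0,5}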